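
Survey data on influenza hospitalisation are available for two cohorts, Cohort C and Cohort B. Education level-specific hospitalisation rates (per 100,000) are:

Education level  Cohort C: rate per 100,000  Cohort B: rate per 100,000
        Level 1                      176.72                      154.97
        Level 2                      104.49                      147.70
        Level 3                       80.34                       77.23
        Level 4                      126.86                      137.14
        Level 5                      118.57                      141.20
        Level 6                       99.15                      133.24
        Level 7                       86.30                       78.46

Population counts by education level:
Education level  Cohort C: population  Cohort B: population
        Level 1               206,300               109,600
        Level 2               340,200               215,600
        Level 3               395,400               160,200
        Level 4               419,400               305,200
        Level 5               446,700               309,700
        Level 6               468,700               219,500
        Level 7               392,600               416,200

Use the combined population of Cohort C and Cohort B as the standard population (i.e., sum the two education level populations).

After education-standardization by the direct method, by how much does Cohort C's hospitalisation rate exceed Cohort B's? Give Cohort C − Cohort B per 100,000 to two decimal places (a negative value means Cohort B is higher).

-12.96

Combined standard total = 4,405,300; weights = 0.0717, 0.1262, 0.1261, 0.1645, 0.1717, 0.1562, 0.1836.
Cohort C: 0.0717×176.72 + 0.1262×104.49 + 0.1261×80.34 + 0.1645×126.86 + 0.1717×118.57 + 0.1562×99.15 + 0.1836×86.30 = 108.5469 per 100,000.
Cohort B: 0.0717×154.97 + 0.1262×147.70 + 0.1261×77.23 + 0.1645×137.14 + 0.1717×141.20 + 0.1562×133.24 + 0.1836×78.46 = 121.5094 per 100,000.
Difference = 108.5469 − 121.5094 = -12.9624.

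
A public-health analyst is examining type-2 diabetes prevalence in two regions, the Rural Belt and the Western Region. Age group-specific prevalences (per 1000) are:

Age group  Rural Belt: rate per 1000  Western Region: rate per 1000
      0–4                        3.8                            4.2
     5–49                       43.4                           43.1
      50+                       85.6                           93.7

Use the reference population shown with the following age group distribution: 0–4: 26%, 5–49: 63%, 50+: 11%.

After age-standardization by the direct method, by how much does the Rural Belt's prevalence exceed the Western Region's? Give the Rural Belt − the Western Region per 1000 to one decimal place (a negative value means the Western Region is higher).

-0.8

Standard weights: 0.26, 0.63, 0.11.
The Rural Belt: 0.2600×3.8 + 0.6300×43.4 + 0.1100×85.6 = 37.7460 per 1000.
The Western Region: 0.2600×4.2 + 0.6300×43.1 + 0.1100×93.7 = 38.5520 per 1000.
Difference = 37.7460 − 38.5520 = -0.8060.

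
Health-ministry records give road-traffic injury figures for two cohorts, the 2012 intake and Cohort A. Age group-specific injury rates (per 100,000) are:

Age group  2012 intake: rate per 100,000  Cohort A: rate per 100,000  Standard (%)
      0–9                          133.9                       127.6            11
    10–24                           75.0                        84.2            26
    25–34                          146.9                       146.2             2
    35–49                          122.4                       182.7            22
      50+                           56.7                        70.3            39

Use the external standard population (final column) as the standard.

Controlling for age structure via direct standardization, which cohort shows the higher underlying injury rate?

Cohort A

Standard weights: 0.11, 0.26, 0.02, 0.22, 0.39.
The 2012 intake: 0.1100×133.9 + 0.2600×75.0 + 0.0200×146.9 + 0.2200×122.4 + 0.3900×56.7 = 86.2080 per 100,000.
Cohort A: 0.1100×127.6 + 0.2600×84.2 + 0.0200×146.2 + 0.2200×182.7 + 0.3900×70.3 = 106.4630 per 100,000.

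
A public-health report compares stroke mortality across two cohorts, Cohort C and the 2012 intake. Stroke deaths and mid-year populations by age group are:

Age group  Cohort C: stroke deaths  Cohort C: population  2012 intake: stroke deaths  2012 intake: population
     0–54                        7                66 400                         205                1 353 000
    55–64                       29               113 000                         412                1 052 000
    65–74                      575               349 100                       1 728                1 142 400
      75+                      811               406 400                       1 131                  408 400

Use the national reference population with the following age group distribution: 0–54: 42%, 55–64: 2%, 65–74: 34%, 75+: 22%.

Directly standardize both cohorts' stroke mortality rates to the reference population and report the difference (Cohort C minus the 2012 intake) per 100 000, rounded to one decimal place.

Age-specific rates per 100 000 for Cohort C: 10.54, 25.66, 164.71, 199.56.
For the 2012 intake: 15.15, 39.16, 151.26, 276.93.
Standard weights: 0.42, 0.02, 0.34, 0.22.
Cohort C: 0.4200×10.54 + 0.0200×25.66 + 0.3400×164.71 + 0.2200×199.56 = 104.8447 per 100 000.
The 2012 intake: 0.4200×15.15 + 0.0200×39.16 + 0.3400×151.26 + 0.2200×276.93 = 119.5010 per 100 000.
Difference = 104.8447 − 119.5010 = -14.6564.

-14.7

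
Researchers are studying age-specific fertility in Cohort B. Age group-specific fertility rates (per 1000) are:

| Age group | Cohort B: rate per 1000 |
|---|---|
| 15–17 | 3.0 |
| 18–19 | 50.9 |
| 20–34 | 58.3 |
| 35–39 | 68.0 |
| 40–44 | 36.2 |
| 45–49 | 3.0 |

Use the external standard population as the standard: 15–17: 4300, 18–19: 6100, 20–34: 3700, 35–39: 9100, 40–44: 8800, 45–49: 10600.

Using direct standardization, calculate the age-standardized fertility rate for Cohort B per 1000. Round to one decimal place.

Standard total = 42600; weights = 0.1009, 0.1432, 0.0869, 0.2136, 0.2066, 0.2488.
Standardized rate: 0.1009×3.0 + 0.1432×50.9 + 0.0869×58.3 + 0.2136×68.0 + 0.2066×36.2 + 0.2488×3.0 = 35.4052 per 1000.

35.4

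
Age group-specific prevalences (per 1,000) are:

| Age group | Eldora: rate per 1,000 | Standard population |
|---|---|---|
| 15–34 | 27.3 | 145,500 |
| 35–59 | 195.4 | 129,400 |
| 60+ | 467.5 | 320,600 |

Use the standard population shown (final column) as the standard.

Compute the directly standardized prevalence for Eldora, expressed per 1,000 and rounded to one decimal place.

Standard total = 595,500; weights = 0.2443, 0.2173, 0.5384.
Standardized rate: 0.2443×27.3 + 0.2173×195.4 + 0.5384×467.5 = 300.8185 per 1,000.

300.8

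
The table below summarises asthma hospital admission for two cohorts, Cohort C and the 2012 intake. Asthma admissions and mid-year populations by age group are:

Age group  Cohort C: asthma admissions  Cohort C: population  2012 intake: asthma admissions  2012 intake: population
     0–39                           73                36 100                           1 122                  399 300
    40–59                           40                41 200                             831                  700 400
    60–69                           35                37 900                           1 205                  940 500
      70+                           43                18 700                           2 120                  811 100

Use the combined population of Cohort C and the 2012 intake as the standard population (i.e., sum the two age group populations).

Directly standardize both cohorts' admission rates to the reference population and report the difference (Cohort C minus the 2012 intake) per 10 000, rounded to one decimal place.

-3.7

Age-specific rates per 10 000 for Cohort C: 20.22, 9.71, 9.23, 22.99.
For the 2012 intake: 28.10, 11.86, 12.81, 26.14.
Combined standard total = 2 985 200; weights = 0.1459, 0.2484, 0.3278, 0.2780.
Cohort C: 0.1459×20.22 + 0.2484×9.71 + 0.3278×9.23 + 0.2780×22.99 = 14.7798 per 10 000.
The 2012 intake: 0.1459×28.10 + 0.2484×11.86 + 0.3278×12.81 + 0.2780×26.14 = 18.5105 per 10 000.
Difference = 14.7798 − 18.5105 = -3.7307.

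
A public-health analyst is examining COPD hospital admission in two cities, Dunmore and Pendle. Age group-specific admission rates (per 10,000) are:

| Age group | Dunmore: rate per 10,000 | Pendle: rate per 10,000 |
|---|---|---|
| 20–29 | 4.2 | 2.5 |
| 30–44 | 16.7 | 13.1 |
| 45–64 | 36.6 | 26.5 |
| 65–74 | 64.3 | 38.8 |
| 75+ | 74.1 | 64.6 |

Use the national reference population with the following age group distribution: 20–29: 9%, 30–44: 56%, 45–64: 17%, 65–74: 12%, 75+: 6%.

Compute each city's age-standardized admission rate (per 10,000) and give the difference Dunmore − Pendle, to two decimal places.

Standard weights: 0.09, 0.56, 0.17, 0.12, 0.06.
Dunmore: 0.0900×4.2 + 0.5600×16.7 + 0.1700×36.6 + 0.1200×64.3 + 0.0600×74.1 = 28.1140 per 10,000.
Pendle: 0.0900×2.5 + 0.5600×13.1 + 0.1700×26.5 + 0.1200×38.8 + 0.0600×64.6 = 20.5980 per 10,000.
Difference = 28.1140 − 20.5980 = 7.5160.

7.52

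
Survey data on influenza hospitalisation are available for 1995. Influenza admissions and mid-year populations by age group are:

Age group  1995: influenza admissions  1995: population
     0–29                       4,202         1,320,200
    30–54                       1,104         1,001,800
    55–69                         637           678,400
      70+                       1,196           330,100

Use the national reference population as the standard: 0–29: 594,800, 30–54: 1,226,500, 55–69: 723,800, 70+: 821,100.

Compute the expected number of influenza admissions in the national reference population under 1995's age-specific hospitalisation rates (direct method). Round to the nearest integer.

Age-specific rates per 100,000 for 1995: 318.29, 110.20, 93.90, 362.31.
Expected influenza admissions = Σ (standard pop × age-specific rate ÷ 100,000)
= 594,800×318.29/100,000 + 1,226,500×110.20/100,000 + 723,800×93.90/100,000 + 821,100×362.31/100,000
= 1893.16 + 1351.62 + 679.63 + 2974.96 = 6899.38.

6899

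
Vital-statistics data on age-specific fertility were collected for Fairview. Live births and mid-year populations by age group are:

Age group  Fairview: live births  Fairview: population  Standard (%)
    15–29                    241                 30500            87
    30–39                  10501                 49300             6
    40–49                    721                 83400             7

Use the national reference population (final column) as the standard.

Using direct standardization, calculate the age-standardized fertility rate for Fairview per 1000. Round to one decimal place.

Age-specific rates per 1000 for Fairview: 7.902, 213.002, 8.645.
Standard weights: 0.87, 0.06, 0.07.
Standardized rate: 0.8700×7.902 + 0.0600×213.002 + 0.0700×8.645 = 20.2597 per 1000.

20.3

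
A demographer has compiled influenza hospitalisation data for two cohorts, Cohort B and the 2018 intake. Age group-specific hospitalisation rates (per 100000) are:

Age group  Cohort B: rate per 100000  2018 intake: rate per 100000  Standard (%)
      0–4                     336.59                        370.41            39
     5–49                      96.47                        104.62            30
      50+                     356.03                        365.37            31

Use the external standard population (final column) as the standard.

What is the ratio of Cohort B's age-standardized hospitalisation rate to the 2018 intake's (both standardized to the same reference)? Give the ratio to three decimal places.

0.936

Standard weights: 0.39, 0.30, 0.31.
Cohort B: 0.3900×336.59 + 0.3000×96.47 + 0.3100×356.03 = 270.5804 per 100000.
The 2018 intake: 0.3900×370.41 + 0.3000×104.62 + 0.3100×365.37 = 289.1106 per 100000.
Ratio = 270.5804 ÷ 289.1106 = 0.93591.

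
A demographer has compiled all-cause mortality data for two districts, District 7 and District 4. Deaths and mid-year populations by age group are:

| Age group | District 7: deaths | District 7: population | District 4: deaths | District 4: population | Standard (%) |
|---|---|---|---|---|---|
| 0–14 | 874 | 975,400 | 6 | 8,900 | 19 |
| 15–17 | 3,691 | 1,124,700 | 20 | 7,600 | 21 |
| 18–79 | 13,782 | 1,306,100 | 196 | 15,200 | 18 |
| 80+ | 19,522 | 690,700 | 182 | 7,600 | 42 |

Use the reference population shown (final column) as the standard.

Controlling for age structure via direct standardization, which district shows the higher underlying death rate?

Age-specific rates per 100,000 for District 7: 89.60, 328.18, 1055.20, 2826.41.
For District 4: 67.42, 263.16, 1289.47, 2394.74.
Standard weights: 0.19, 0.21, 0.18, 0.42.
District 7: 0.1900×89.60 + 0.2100×328.18 + 0.1800×1055.20 + 0.4200×2826.41 = 1462.9697 per 100,000.
District 4: 0.1900×67.42 + 0.2100×263.16 + 0.1800×1289.47 + 0.4200×2394.74 = 1305.9669 per 100,000.
The crude rates (924.33 vs 1027.99) would put District 4 higher, but that reflects its age composition; once standardized to a common age structure, District 7 has the higher underlying rate.

District 7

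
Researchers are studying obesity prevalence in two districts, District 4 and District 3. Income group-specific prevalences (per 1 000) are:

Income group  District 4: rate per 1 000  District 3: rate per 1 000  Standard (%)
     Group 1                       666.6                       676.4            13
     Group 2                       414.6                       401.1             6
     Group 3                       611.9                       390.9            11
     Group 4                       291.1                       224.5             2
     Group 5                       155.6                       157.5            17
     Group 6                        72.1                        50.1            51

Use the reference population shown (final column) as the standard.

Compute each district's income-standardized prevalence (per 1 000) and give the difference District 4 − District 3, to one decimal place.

36.1

Standard weights: 0.13, 0.06, 0.11, 0.02, 0.17, 0.51.
District 4: 0.1300×666.6 + 0.0600×414.6 + 0.1100×611.9 + 0.0200×291.1 + 0.1700×155.6 + 0.5100×72.1 = 247.8880 per 1 000.
District 3: 0.1300×676.4 + 0.0600×401.1 + 0.1100×390.9 + 0.0200×224.5 + 0.1700×157.5 + 0.5100×50.1 = 211.8130 per 1 000.
Difference = 247.8880 − 211.8130 = 36.0750.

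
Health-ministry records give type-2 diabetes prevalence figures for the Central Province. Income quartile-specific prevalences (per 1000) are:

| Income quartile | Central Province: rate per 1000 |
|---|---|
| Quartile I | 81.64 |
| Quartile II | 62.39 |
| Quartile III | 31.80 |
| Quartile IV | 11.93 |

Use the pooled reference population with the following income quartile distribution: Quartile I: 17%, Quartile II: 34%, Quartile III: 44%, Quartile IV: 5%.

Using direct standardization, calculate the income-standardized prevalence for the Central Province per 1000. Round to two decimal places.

Standard weights: 0.17, 0.34, 0.44, 0.05.
Standardized rate: 0.1700×81.64 + 0.3400×62.39 + 0.4400×31.80 + 0.0500×11.93 = 49.6799 per 1000.

49.68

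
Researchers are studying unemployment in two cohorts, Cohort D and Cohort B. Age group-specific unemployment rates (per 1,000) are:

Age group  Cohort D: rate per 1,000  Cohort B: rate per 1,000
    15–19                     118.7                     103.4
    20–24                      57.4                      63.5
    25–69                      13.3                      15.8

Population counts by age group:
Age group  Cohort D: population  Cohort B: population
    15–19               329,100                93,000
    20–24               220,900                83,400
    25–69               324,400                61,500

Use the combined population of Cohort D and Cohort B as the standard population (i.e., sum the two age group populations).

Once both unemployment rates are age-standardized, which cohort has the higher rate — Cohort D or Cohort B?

Cohort D

Combined standard total = 1,112,300; weights = 0.3795, 0.2736, 0.3469.
Cohort D: 0.3795×118.7 + 0.2736×57.4 + 0.3469×13.3 = 65.3624 per 1,000.
Cohort B: 0.3795×103.4 + 0.2736×63.5 + 0.3469×15.8 = 62.0924 per 1,000.
The crude rates (64.11 vs 66.77) would put Cohort B higher, but that reflects its age composition; once standardized to a common age structure, Cohort D has the higher underlying rate.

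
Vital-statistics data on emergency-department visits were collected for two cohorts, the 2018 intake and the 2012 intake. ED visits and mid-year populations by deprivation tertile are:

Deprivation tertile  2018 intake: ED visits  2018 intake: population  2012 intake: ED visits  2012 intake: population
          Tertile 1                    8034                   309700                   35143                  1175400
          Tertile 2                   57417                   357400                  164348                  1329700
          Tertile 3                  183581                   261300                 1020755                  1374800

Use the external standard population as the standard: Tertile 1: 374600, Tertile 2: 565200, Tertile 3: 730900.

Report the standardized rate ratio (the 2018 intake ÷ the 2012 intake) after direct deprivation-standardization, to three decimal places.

Deprivation-specific rates per 1000 for the 2018 intake: 25.941, 160.652, 702.568.
For the 2012 intake: 29.899, 123.598, 742.475.
Standard total = 1670700; weights = 0.2242, 0.3383, 0.4375.
The 2018 intake: 0.2242×25.941 + 0.3383×160.652 + 0.4375×702.568 = 367.5256 per 1000.
The 2012 intake: 0.2242×29.899 + 0.3383×123.598 + 0.4375×742.475 = 373.3362 per 1000.
Ratio = 367.5256 ÷ 373.3362 = 0.98444.

0.984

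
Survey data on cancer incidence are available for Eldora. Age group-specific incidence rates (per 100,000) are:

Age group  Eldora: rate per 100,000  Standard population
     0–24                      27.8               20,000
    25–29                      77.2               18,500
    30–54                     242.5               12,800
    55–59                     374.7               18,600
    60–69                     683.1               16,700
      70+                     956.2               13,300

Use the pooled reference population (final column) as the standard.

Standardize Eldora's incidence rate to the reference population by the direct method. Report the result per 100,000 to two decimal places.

362.19

Standard total = 99,900; weights = 0.2002, 0.1852, 0.1281, 0.1862, 0.1672, 0.1331.
Standardized rate: 0.2002×27.8 + 0.1852×77.2 + 0.1281×242.5 + 0.1862×374.7 + 0.1672×683.1 + 0.1331×956.2 = 362.1907 per 100,000.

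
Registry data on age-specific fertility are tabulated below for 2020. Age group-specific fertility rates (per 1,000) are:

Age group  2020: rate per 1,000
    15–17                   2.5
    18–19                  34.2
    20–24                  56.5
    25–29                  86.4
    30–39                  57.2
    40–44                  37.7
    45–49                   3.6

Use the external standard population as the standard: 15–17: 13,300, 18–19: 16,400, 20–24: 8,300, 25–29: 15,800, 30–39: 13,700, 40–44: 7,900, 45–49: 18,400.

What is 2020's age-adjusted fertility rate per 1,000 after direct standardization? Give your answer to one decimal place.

Standard total = 93,800; weights = 0.1418, 0.1748, 0.0885, 0.1684, 0.1461, 0.0842, 0.1962.
Standardized rate: 0.1418×2.5 + 0.1748×34.2 + 0.0885×56.5 + 0.1684×86.4 + 0.1461×57.2 + 0.0842×37.7 + 0.1962×3.6 = 38.1227 per 1,000.

38.1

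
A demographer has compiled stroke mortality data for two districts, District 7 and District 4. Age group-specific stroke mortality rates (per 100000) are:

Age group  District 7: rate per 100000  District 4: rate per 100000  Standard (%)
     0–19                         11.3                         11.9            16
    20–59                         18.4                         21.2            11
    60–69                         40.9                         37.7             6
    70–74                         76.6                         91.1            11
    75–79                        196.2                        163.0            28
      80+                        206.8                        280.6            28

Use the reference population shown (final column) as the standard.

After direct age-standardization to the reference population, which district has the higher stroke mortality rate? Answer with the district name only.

Standard weights: 0.16, 0.11, 0.06, 0.11, 0.28, 0.28.
District 7: 0.1600×11.3 + 0.1100×18.4 + 0.0600×40.9 + 0.1100×76.6 + 0.2800×196.2 + 0.2800×206.8 = 127.5520 per 100000.
District 4: 0.1600×11.9 + 0.1100×21.2 + 0.0600×37.7 + 0.1100×91.1 + 0.2800×163.0 + 0.2800×280.6 = 140.7270 per 100000.

District 4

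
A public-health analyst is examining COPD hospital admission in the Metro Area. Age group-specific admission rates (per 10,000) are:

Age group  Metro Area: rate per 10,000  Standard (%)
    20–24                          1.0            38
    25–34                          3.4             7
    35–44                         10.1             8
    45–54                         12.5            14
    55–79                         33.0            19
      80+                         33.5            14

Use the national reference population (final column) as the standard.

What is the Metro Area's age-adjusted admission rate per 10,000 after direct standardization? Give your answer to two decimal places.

Standard weights: 0.38, 0.07, 0.08, 0.14, 0.19, 0.14.
Standardized rate: 0.3800×1.0 + 0.0700×3.4 + 0.0800×10.1 + 0.1400×12.5 + 0.1900×33.0 + 0.1400×33.5 = 14.1360 per 10,000.

14.14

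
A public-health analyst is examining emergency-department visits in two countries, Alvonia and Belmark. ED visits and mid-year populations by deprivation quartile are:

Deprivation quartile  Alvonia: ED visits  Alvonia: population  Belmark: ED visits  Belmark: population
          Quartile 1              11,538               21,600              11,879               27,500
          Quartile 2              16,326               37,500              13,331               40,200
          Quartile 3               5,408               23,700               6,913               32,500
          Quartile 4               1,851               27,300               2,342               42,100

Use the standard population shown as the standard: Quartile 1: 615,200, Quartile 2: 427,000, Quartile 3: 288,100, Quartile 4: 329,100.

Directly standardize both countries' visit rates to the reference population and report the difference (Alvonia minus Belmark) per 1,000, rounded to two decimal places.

Deprivation-specific rates per 1,000 for Alvonia: 534.167, 435.360, 228.186, 67.802.
For Belmark: 431.964, 331.617, 212.708, 55.629.
Standard total = 1,659,400; weights = 0.3707, 0.2573, 0.1736, 0.1983.
Alvonia: 0.3707×534.167 + 0.2573×435.360 + 0.1736×228.186 + 0.1983×67.802 = 363.1265 per 1,000.
Belmark: 0.3707×431.964 + 0.2573×331.617 + 0.1736×212.708 + 0.1983×55.629 = 293.4393 per 1,000.
Difference = 363.1265 − 293.4393 = 69.6871.

69.69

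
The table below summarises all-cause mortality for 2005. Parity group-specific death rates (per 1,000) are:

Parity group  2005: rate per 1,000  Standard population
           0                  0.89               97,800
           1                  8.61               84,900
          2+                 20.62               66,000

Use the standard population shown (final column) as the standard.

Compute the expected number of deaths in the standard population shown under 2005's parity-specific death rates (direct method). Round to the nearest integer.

2179

Expected deaths = Σ (standard pop × parity-specific rate ÷ 1,000)
= 97,800×0.89/1,000 + 84,900×8.61/1,000 + 66,000×20.62/1,000
= 87.04 + 730.99 + 1360.92 = 2178.95.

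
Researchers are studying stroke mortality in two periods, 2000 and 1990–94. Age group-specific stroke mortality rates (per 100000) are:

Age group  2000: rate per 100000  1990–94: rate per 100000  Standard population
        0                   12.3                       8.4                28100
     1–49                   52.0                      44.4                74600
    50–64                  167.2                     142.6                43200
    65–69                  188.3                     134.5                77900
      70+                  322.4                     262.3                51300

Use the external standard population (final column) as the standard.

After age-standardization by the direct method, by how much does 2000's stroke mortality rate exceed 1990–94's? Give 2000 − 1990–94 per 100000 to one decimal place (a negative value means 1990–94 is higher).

32.8

Standard total = 275100; weights = 0.1021, 0.2712, 0.1570, 0.2832, 0.1865.
2000: 0.1021×12.3 + 0.2712×52.0 + 0.1570×167.2 + 0.2832×188.3 + 0.1865×322.4 = 155.0547 per 100000.
1990–94: 0.1021×8.4 + 0.2712×44.4 + 0.1570×142.6 + 0.2832×134.5 + 0.1865×262.3 = 122.2906 per 100000.
Difference = 155.0547 − 122.2906 = 32.7642.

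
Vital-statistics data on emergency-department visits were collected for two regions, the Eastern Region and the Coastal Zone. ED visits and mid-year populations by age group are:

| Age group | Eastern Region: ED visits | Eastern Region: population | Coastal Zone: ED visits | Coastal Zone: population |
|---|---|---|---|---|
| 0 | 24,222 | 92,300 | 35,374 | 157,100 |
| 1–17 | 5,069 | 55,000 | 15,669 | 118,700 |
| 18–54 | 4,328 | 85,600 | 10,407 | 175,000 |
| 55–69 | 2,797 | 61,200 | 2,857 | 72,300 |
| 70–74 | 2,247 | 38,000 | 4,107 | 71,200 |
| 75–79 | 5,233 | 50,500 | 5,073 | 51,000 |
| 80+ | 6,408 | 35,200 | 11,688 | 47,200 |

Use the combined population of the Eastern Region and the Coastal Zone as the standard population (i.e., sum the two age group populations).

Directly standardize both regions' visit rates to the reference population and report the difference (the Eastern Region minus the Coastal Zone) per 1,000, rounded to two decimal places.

-3.56

Age-specific rates per 1,000 for the Eastern Region: 262.427, 92.164, 50.561, 45.703, 59.132, 103.624, 182.045.
For the Coastal Zone: 225.169, 132.005, 59.469, 39.516, 57.683, 99.471, 247.627.
Combined standard total = 1,110,300; weights = 0.2246, 0.1564, 0.2347, 0.1202, 0.0984, 0.0914, 0.0742.
The Eastern Region: 0.2246×262.427 + 0.1564×92.164 + 0.2347×50.561 + 0.1202×45.703 + 0.0984×59.132 + 0.0914×103.624 + 0.0742×182.045 = 119.5272 per 1,000.
The Coastal Zone: 0.2246×225.169 + 0.1564×132.005 + 0.2347×59.469 + 0.1202×39.516 + 0.0984×57.683 + 0.0914×99.471 + 0.0742×247.627 = 123.0829 per 1,000.
Difference = 119.5272 − 123.0829 = -3.5557.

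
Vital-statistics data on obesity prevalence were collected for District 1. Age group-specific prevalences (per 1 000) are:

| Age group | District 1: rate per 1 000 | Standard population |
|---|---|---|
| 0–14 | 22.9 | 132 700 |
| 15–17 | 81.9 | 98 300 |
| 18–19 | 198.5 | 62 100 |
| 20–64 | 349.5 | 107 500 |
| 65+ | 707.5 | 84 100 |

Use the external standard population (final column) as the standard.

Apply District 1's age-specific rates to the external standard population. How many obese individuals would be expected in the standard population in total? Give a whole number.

Expected obese individuals = Σ (standard pop × age-specific rate ÷ 1 000)
= 132 700×22.9/1 000 + 98 300×81.9/1 000 + 62 100×198.5/1 000 + 107 500×349.5/1 000 + 84 100×707.5/1 000
= 3038.83 + 8050.77 + 12326.85 + 37571.25 + 59500.75 = 120488.45.

120488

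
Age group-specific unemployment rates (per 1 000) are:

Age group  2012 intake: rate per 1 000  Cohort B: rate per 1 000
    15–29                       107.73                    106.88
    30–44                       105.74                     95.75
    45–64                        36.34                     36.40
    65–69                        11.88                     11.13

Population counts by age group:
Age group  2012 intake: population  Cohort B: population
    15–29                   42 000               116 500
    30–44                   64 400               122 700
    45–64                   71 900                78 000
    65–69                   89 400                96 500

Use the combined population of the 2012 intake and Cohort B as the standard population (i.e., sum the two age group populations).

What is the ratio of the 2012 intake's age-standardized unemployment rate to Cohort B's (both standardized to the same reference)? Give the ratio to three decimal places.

Combined standard total = 681 400; weights = 0.2326, 0.2746, 0.2200, 0.2728.
The 2012 intake: 0.2326×107.73 + 0.2746×105.74 + 0.2200×36.34 + 0.2728×11.88 = 65.3288 per 1 000.
Cohort B: 0.2326×106.88 + 0.2746×95.75 + 0.2200×36.40 + 0.2728×11.13 = 62.1966 per 1 000.
Ratio = 65.3288 ÷ 62.1966 = 1.05036.

1.050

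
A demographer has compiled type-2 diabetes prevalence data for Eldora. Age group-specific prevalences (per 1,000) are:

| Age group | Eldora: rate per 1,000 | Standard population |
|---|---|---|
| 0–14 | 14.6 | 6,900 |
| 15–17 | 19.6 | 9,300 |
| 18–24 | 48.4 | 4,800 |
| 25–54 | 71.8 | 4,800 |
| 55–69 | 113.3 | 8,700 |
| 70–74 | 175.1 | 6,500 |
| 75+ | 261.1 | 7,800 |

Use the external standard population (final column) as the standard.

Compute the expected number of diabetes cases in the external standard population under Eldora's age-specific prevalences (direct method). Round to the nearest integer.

Expected diabetes cases = Σ (standard pop × age-specific rate ÷ 1,000)
= 6,900×14.6/1,000 + 9,300×19.6/1,000 + 4,800×48.4/1,000 + 4,800×71.8/1,000 + 8,700×113.3/1,000 + 6,500×175.1/1,000 + 7,800×261.1/1,000
= 100.74 + 182.28 + 232.32 + 344.64 + 985.71 + 1138.15 + 2036.58 = 5020.42.

5020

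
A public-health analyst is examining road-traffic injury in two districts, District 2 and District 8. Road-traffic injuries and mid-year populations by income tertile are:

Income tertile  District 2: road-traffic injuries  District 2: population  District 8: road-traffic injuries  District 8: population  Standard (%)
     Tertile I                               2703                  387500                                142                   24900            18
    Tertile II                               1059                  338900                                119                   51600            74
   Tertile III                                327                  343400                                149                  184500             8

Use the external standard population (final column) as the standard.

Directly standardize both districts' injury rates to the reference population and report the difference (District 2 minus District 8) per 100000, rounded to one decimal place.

84.6

Income-specific rates per 100000 for District 2: 697.55, 312.48, 95.22.
For District 8: 570.28, 230.62, 80.76.
Standard weights: 0.18, 0.74, 0.08.
District 2: 0.1800×697.55 + 0.7400×312.48 + 0.0800×95.22 = 364.4130 per 100000.
District 8: 0.1800×570.28 + 0.7400×230.62 + 0.0800×80.76 = 279.7702 per 100000.
Difference = 364.4130 − 279.7702 = 84.6428.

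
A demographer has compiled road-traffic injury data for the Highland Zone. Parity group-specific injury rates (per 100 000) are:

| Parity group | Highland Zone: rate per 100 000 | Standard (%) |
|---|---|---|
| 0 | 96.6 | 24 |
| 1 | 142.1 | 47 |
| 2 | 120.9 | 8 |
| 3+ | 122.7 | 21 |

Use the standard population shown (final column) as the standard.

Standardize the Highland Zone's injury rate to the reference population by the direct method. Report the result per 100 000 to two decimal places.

Standard weights: 0.24, 0.47, 0.08, 0.21.
Standardized rate: 0.2400×96.6 + 0.4700×142.1 + 0.0800×120.9 + 0.2100×122.7 = 125.4100 per 100 000.

125.41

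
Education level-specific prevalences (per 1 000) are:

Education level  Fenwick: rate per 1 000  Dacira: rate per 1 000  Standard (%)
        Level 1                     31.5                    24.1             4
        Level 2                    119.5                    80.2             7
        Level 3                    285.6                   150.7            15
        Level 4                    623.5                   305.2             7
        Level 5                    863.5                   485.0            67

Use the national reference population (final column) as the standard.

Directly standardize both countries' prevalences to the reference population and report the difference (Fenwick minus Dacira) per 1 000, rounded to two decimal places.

299.16

Standard weights: 0.04, 0.07, 0.15, 0.07, 0.67.
Fenwick: 0.0400×31.5 + 0.0700×119.5 + 0.1500×285.6 + 0.0700×623.5 + 0.6700×863.5 = 674.6550 per 1 000.
Dacira: 0.0400×24.1 + 0.0700×80.2 + 0.1500×150.7 + 0.0700×305.2 + 0.6700×485.0 = 375.4970 per 1 000.
Difference = 674.6550 − 375.4970 = 299.1580.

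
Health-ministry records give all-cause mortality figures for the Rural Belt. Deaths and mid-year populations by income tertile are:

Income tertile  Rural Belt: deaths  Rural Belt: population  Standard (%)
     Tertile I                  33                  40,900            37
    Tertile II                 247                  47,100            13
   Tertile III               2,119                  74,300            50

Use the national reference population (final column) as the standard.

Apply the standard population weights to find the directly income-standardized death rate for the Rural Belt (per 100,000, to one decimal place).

1524.0

Income-specific rates per 100,000 for the Rural Belt: 80.68, 524.42, 2851.95.
Standard weights: 0.37, 0.13, 0.50.
Standardized rate: 0.3700×80.68 + 0.1300×524.42 + 0.5000×2851.95 = 1524.0032 per 100,000.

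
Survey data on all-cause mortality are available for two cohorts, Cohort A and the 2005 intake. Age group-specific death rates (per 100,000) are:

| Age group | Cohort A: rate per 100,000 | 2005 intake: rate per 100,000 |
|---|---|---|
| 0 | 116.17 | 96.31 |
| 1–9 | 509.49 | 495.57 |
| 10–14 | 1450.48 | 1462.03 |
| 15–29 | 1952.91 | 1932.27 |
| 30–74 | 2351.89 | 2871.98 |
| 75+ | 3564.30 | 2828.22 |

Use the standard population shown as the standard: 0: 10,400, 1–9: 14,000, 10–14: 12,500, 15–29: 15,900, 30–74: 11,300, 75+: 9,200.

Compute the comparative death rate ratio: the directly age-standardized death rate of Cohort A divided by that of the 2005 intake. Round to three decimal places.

Standard total = 73,300; weights = 0.1419, 0.1910, 0.1705, 0.2169, 0.1542, 0.1255.
Cohort A: 0.1419×116.17 + 0.1910×509.49 + 0.1705×1450.48 + 0.2169×1952.91 + 0.1542×2351.89 + 0.1255×3564.30 = 1594.6960 per 100,000.
The 2005 intake: 0.1419×96.31 + 0.1910×495.57 + 0.1705×1462.03 + 0.2169×1932.27 + 0.1542×2871.98 + 0.1255×2828.22 = 1574.5030 per 100,000.
Ratio = 1594.6960 ÷ 1574.5030 = 1.01282.

1.013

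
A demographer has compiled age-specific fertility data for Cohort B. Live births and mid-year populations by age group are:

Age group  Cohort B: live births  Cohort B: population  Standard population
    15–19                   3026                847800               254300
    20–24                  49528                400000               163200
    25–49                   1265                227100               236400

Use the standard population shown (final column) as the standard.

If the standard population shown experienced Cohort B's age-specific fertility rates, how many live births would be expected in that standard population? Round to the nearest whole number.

Age-specific rates per 1000 for Cohort B: 3.569, 123.820, 5.570.
Expected live births = Σ (standard pop × age-specific rate ÷ 1000)
= 254300×3.569/1000 + 163200×123.820/1000 + 236400×5.570/1000
= 907.66 + 20207.42 + 1316.80 = 22431.88.

22432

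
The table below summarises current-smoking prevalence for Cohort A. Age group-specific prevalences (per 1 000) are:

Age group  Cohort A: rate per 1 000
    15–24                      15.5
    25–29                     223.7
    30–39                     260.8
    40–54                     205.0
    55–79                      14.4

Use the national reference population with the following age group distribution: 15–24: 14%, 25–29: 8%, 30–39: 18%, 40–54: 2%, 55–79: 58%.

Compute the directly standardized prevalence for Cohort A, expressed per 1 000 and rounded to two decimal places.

79.46

Standard weights: 0.14, 0.08, 0.18, 0.02, 0.58.
Standardized rate: 0.1400×15.5 + 0.0800×223.7 + 0.1800×260.8 + 0.0200×205.0 + 0.5800×14.4 = 79.4620 per 1 000.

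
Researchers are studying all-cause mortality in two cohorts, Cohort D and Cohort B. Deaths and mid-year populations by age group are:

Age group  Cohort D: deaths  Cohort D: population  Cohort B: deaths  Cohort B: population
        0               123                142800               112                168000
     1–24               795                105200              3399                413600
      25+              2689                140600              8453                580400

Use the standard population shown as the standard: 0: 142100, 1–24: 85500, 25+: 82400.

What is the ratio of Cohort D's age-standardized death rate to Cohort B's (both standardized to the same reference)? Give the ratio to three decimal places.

Age-specific rates per 1000 for Cohort D: 0.861, 7.557, 19.125.
For Cohort B: 0.667, 8.218, 14.564.
Standard total = 310000; weights = 0.4584, 0.2758, 0.2658.
Cohort D: 0.4584×0.861 + 0.2758×7.557 + 0.2658×19.125 = 7.5627 per 1000.
Cohort B: 0.4584×0.667 + 0.2758×8.218 + 0.2658×14.564 = 6.4434 per 1000.
Ratio = 7.5627 ÷ 6.4434 = 1.17371.

1.174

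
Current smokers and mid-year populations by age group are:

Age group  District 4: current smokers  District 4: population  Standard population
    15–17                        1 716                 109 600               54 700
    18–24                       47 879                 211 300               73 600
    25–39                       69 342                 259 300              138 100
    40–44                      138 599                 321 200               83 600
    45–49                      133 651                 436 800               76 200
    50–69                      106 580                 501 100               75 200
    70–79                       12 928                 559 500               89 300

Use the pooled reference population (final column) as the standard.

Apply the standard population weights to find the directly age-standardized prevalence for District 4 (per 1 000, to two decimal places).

223.31

Age-specific rates per 1 000 for District 4: 15.657, 226.593, 267.420, 431.504, 305.978, 212.692, 23.106.
Standard total = 590 700; weights = 0.0926, 0.1246, 0.2338, 0.1415, 0.1290, 0.1273, 0.1512.
Standardized rate: 0.0926×15.657 + 0.1246×226.593 + 0.2338×267.420 + 0.1415×431.504 + 0.1290×305.978 + 0.1273×212.692 + 0.1512×23.106 = 223.3137 per 1 000.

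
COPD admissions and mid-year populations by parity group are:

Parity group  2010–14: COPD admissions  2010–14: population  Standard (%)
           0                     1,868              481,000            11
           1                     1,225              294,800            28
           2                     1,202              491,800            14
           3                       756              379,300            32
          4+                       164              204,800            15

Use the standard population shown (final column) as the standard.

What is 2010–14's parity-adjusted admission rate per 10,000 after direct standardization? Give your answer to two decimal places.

Parity-specific rates per 10,000 for 2010–14: 38.84, 41.55, 24.44, 19.93, 8.01.
Standard weights: 0.11, 0.28, 0.14, 0.32, 0.15.
Standardized rate: 0.1100×38.84 + 0.2800×41.55 + 0.1400×24.44 + 0.3200×19.93 + 0.1500×8.01 = 26.9079 per 10,000.

26.91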